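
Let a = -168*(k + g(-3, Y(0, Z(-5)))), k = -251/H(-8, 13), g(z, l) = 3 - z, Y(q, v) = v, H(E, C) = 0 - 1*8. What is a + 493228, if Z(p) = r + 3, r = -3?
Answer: 486949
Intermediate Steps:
H(E, C) = -8 (H(E, C) = 0 - 8 = -8)
Z(p) = 0 (Z(p) = -3 + 3 = 0)
k = 251/8 (k = -251/(-8) = -251*(-1/8) = 251/8 ≈ 31.375)
a = -6279 (a = -168*(251/8 + (3 - 1*(-3))) = -168*(251/8 + (3 + 3)) = -168*(251/8 + 6) = -168*299/8 = -6279)
a + 493228 = -6279 + 493228 = 486949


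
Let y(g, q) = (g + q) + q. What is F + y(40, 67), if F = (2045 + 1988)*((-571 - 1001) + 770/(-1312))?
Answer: -4160397217/656 ≈ -6.3421e+6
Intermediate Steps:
y(g, q) = g + 2*q
F = -4160511361/656 (F = 4033*(-1572 + 770*(-1/1312)) = 4033*(-1572 - 385/656) = 4033*(-1031617/656) = -4160511361/656 ≈ -6.3422e+6)
F + y(40, 67) = -4160511361/656 + (40 + 2*67) = -4160511361/656 + (40 + 134) = -4160511361/656 + 174 = -4160397217/656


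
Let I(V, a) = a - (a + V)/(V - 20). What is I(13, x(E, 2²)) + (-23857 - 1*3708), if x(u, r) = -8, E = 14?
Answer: -193006/7 ≈ -27572.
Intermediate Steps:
I(V, a) = a - (V + a)/(-20 + V)
I(13, x(E, 2²)) + (-23857 - 1*3708) = (-1*13 - 21*(-8) + 13*(-8))/(-20 + 13) + (-23857 - 1*3708) = (-13 + 168 - 104)/(-7) + (-23857 - 3708) = -⅐*51 - 27565 = -51/7 - 27565 = -193006/7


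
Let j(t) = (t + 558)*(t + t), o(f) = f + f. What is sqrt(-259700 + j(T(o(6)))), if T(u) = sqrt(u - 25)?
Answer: sqrt(-259726 + 1116*I*sqrt(13)) ≈ 3.948 + 509.65*I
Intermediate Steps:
o(f) = 2*f
T(u) = sqrt(-25 + u)
j(t) = 2*t*(558 + t) (j(t) = (558 + t)*(2*t) = 2*t*(558 + t))
sqrt(-259700 + j(T(o(6)))) = sqrt(-259700 + 2*sqrt(-25 + 2*6)*(558 + sqrt(-25 + 2*6))) = sqrt(-259700 + 2*sqrt(-25 + 12)*(558 + sqrt(-25 + 12))) = sqrt(-259700 + 2*sqrt(-13)*(558 + sqrt(-13))) = sqrt(-259700 + 2*(I*sqrt(13))*(558 + I*sqrt(13))) = sqrt(-259700 + 2*I*sqrt(13)*(558 + I*sqrt(13)))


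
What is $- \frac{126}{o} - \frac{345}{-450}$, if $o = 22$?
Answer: $- \frac{1637}{330} \approx -4.9606$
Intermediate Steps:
$- \frac{126}{o} - \frac{345}{-450} = - \frac{126}{22} - \frac{345}{-450} = \left(-126\right) \frac{1}{22} - - \frac{23}{30} = - \frac{63}{11} + \frac{23}{30} = - \frac{1637}{330}$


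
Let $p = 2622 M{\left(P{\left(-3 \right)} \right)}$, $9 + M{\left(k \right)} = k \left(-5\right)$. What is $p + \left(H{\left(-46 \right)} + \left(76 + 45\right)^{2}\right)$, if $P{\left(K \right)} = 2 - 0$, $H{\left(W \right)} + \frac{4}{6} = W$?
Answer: $- \frac{105671}{3} \approx -35224.0$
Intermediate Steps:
$H{\left(W \right)} = - \frac{2}{3} + W$
$P{\left(K \right)} = 2$ ($P{\left(K \right)} = 2 + 0 = 2$)
$M{\left(k \right)} = -9 - 5 k$ ($M{\left(k \right)} = -9 + k \left(-5\right) = -9 - 5 k$)
$p = -49818$ ($p = 2622 \left(-9 - 10\right) = 2622 \left(-19\right) = -49818$)
$p + \left(H{\left(-46 \right)} + \left(76 + 45\right)^{2}\right) = -49818 + \left(\left(- \frac{2}{3} - 46\right) + \left(76 + 45\right)^{2}\right) = -49818 - \left(\frac{140}{3} - 121^{2}\right) = -49818 + \left(- \frac{140}{3} + 14641\right) = -49818 + \frac{43783}{3} = - \frac{105671}{3}$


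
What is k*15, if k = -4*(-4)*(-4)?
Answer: -960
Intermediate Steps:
k = -64 (k = 16*(-4) = -64)
k*15 = -64*15 = -960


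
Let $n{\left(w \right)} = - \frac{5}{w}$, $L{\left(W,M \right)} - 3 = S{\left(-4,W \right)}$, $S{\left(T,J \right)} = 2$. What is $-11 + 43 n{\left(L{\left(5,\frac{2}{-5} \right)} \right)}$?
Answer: $-54$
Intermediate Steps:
$L{\left(W,M \right)} = 5$ ($L{\left(W,M \right)} = 3 + 2 = 5$)
$-11 + 43 n{\left(L{\left(5,\frac{2}{-5} \right)} \right)} = -11 + 43 \left(- \frac{5}{5}\right) = -11 + 43 \left(\left(-5\right) \frac{1}{5}\right) = -11 + 43 \left(-1\right) = -11 - 43 = -54$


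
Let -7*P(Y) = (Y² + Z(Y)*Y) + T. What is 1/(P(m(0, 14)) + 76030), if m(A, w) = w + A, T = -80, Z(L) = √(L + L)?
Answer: 1862329/141562009674 + 49*√7/70781004837 ≈ 1.3157e-5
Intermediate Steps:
Z(L) = √2*√L (Z(L) = √(2*L) = √2*√L)
m(A, w) = A + w
P(Y) = 80/7 - Y²/7 - √2*Y^(3/2)/7 (P(Y) = -((Y² + (√2*√Y)*Y) - 80)/7 = -((Y² + √2*Y^(3/2)) - 80)/7 = -(-80 + Y² + √2*Y^(3/2))/7 = 80/7 - Y²/7 - √2*Y^(3/2)/7)
1/(P(m(0, 14)) + 76030) = 1/((80/7 - (0 + 14)²/7 - √2*(0 + 14)^(3/2)/7) + 76030) = 1/((80/7 - ⅐*14² - √2*14^(3/2)/7) + 76030) = 1/((80/7 - ⅐*196 - √2*14*√14/7) + 76030) = 1/((80/7 - 28 - 4*√7) + 76030) = 1/((-116/7 - 4*√7) + 76030) = 1/(532094/7 - 4*√7)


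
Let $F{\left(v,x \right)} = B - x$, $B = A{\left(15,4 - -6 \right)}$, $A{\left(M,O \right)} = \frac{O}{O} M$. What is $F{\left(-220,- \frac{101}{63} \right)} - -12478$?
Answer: $\frac{787160}{63} \approx 12495.0$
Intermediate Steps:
$A{\left(M,O \right)} = M$ ($A{\left(M,O \right)} = 1 M = M$)
$B = 15$
$F{\left(v,x \right)} = 15 - x$
$F{\left(-220,- \frac{101}{63} \right)} - -12478 = \left(15 - - \frac{101}{63}\right) - -12478 = \left(15 - \left(-101\right) \frac{1}{63}\right) + 12478 = \left(15 - - \frac{101}{63}\right) + 12478 = \left(15 + \frac{101}{63}\right) + 12478 = \frac{1046}{63} + 12478 = \frac{787160}{63}$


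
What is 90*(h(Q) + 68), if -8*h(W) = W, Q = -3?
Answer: 24615/4 ≈ 6153.8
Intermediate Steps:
h(W) = -W/8
90*(h(Q) + 68) = 90*(-⅛*(-3) + 68) = 90*(3/8 + 68) = 90*(547/8) = 24615/4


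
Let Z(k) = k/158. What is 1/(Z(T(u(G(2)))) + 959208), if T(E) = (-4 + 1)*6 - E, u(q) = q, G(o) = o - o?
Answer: 79/75777423 ≈ 1.0425e-6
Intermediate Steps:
G(o) = 0
T(E) = -18 - E (T(E) = -3*6 - E = -18 - E)
Z(k) = k/158 (Z(k) = k*(1/158) = k/158)
1/(Z(T(u(G(2)))) + 959208) = 1/((-18 - 1*0)/158 + 959208) = 1/((-18 + 0)/158 + 959208) = 1/((1/158)*(-18) + 959208) = 1/(-9/79 + 959208) = 1/(75777423/79) = 79/75777423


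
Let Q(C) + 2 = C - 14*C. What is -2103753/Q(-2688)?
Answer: -2103753/34942 ≈ -60.207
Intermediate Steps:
Q(C) = -2 - 13*C (Q(C) = -2 + (C - 14*C) = -2 - 13*C)
-2103753/Q(-2688) = -2103753/(-2 - 13*(-2688)) = -2103753/(-2 + 34944) = -2103753/34942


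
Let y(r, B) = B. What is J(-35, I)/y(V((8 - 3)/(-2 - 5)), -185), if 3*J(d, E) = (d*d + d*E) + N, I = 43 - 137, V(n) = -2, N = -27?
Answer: -1496/185 ≈ -8.0865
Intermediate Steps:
I = -94
J(d, E) = -9 + d²/3 + E*d/3 (J(d, E) = ((d*d + d*E) - 27)/3 = ((d² + E*d) - 27)/3 = (-27 + d² + E*d)/3 = -9 + d²/3 + E*d/3)
J(-35, I)/y(V((8 - 3)/(-2 - 5)), -185) = (-9 + (⅓)*(-35)² + (⅓)*(-94)*(-35))/(-185) = (-9 + (⅓)*1225 + 3290/3)*(-1/185) = (-9 + 1225/3 + 3290/3)*(-1/185) = 1496*(-1/185) = -1496/185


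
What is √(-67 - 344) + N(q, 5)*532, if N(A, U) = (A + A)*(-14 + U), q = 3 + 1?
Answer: -38304 + I*√411 ≈ -38304.0 + 20.273*I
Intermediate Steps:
q = 4
N(A, U) = 2*A*(-14 + U) (N(A, U) = (2*A)*(-14 + U) = 2*A*(-14 + U))
√(-67 - 344) + N(q, 5)*532 = √(-67 - 344) + (2*4*(-14 + 5))*532 = √(-411) + (2*4*(-9))*532 = I*√411 - 72*532 = I*√411 - 38304 = -38304 + I*√411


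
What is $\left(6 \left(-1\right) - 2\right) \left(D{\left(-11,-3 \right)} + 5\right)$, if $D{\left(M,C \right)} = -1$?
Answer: $-32$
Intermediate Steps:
$\left(6 \left(-1\right) - 2\right) \left(D{\left(-11,-3 \right)} + 5\right) = \left(6 \left(-1\right) - 2\right) \left(-1 + 5\right) = \left(-6 - 2\right) 4 = \left(-8\right) 4 = -32$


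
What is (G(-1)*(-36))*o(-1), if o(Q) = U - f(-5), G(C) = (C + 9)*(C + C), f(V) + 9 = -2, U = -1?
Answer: 5760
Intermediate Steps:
f(V) = -11 (f(V) = -9 - 2 = -11)
G(C) = 2*C*(9 + C) (G(C) = (9 + C)*(2*C) = 2*C*(9 + C))
o(Q) = 10 (o(Q) = -1 - 1*(-11) = -1 + 11 = 10)
(G(-1)*(-36))*o(-1) = ((2*(-1)*(9 - 1))*(-36))*10 = ((2*(-1)*8)*(-36))*10 = -16*(-36)*10 = 576*10 = 5760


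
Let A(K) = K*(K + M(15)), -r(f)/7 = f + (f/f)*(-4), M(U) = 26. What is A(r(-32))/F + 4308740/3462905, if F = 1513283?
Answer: 1352588053220/1048071053423 ≈ 1.2906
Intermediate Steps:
r(f) = 28 - 7*f (r(f) = -7*(f + (f/f)*(-4)) = -7*(f + 1*(-4)) = -7*(f - 4) = -7*(-4 + f) = 28 - 7*f)
A(K) = K*(26 + K) (A(K) = K*(K + 26) = K*(26 + K))
A(r(-32))/F + 4308740/3462905 = ((28 - 7*(-32))*(26 + (28 - 7*(-32))))/1513283 + 4308740/3462905 = ((28 + 224)*(26 + (28 + 224)))*(1/1513283) + 4308740*(1/3462905) = (252*(26 + 252))*(1/1513283) + 861748/692581 = (252*278)*(1/1513283) + 861748/692581 = 70056*(1/1513283) + 861748/692581 = 70056/1513283 + 861748/692581 = 1352588053220/1048071053423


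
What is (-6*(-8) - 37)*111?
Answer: 1221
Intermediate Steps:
(-6*(-8) - 37)*111 = (48 - 37)*111 = 11*111 = 1221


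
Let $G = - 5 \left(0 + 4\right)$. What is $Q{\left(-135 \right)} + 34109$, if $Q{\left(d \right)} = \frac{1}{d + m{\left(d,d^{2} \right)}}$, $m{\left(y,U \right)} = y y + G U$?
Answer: $\frac{11815698689}{346410} \approx 34109.0$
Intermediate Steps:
$G = -20$ ($G = \left(-5\right) 4 = -20$)
$m{\left(y,U \right)} = y^{2} - 20 U$ ($m{\left(y,U \right)} = y y - 20 U = y^{2} - 20 U$)
$Q{\left(d \right)} = \frac{1}{d - 19 d^{2}}$ ($Q{\left(d \right)} = \frac{1}{d + \left(d^{2} - 20 d^{2}\right)} = \frac{1}{d - 19 d^{2}}$)
$Q{\left(-135 \right)} + 34109 = \frac{1}{\left(-135\right) \left(1 - -2565\right)} + 34109 = - \frac{1}{135 \left(1 + 2565\right)} + 34109 = - \frac{1}{135 \cdot 2566} + 34109 = \left(- \frac{1}{135}\right) \frac{1}{2566} + 34109 = - \frac{1}{346410} + 34109 = \frac{11815698689}{346410}$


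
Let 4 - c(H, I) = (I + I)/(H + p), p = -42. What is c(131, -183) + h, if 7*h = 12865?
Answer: 1150039/623 ≈ 1846.0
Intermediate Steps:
c(H, I) = 4 - 2*I/(-42 + H) (c(H, I) = 4 - (I + I)/(H - 42) = 4 - 2*I/(-42 + H))
h = 12865/7 (h = (⅐)*12865 = 12865/7 ≈ 1837.9)
c(131, -183) + h = 2*(-84 - 1*(-183) + 2*131)/(-42 + 131) + 12865/7 = 2*(-84 + 183 + 262)/89 + 12865/7 = 2*(1/89)*361 + 12865/7 = 722/89 + 12865/7 = 1150039/623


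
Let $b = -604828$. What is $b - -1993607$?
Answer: $1388779$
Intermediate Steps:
$b - -1993607 = -604828 - -1993607 = -604828 + 1993607 = 1388779$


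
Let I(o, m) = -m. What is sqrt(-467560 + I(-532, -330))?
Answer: I*sqrt(467230) ≈ 683.54*I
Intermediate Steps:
sqrt(-467560 + I(-532, -330)) = sqrt(-467560 - 1*(-330)) = sqrt(-467560 + 330) = sqrt(-467230) = I*sqrt(467230)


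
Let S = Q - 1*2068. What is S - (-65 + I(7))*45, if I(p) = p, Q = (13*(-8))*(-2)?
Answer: 750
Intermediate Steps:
Q = 208 (Q = -104*(-2) = 208)
S = -1860 (S = 208 - 1*2068 = 208 - 2068 = -1860)
S - (-65 + I(7))*45 = -1860 - (-65 + 7)*45 = -1860 - (-58)*45 = -1860 - 1*(-2610) = -1860 + 2610 = 750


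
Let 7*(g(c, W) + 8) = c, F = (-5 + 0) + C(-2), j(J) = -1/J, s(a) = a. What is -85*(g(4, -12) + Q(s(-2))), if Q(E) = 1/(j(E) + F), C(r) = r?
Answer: 58650/91 ≈ 644.51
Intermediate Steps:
F = -7 (F = (-5 + 0) - 2 = -5 - 2 = -7)
g(c, W) = -8 + c/7
Q(E) = 1/(-7 - 1/E) (Q(E) = 1/(-1/E - 7) = 1/(-7 - 1/E))
-85*(g(4, -12) + Q(s(-2))) = -85*((-8 + (⅐)*4) - 1*(-2)/(1 + 7*(-2))) = -85*((-8 + 4/7) - 1*(-2)/(1 - 14)) = -85*(-52/7 - 1*(-2)/(-13)) = -85*(-52/7 - 1*(-2)*(-1/13)) = -85*(-52/7 - 2/13) = -85*(-690/91) = 58650/91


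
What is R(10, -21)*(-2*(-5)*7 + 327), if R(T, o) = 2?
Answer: 794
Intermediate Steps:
R(10, -21)*(-2*(-5)*7 + 327) = 2*(-2*(-5)*7 + 327) = 2*(10*7 + 327) = 2*(70 + 327) = 2*397 = 794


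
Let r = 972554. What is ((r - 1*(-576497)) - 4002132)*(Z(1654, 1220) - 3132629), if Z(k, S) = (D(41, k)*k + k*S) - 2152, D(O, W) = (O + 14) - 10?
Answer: 2557265803151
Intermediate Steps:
D(O, W) = 4 + O (D(O, W) = (14 + O) - 10 = 4 + O)
Z(k, S) = -2152 + 45*k + S*k (Z(k, S) = ((4 + 41)*k + k*S) - 2152 = (45*k + S*k) - 2152 = -2152 + 45*k + S*k)
((r - 1*(-576497)) - 4002132)*(Z(1654, 1220) - 3132629) = ((972554 - 1*(-576497)) - 4002132)*((-2152 + 45*1654 + 1220*1654) - 3132629) = ((972554 + 576497) - 4002132)*((-2152 + 74430 + 2017880) - 3132629) = (1549051 - 4002132)*(2090158 - 3132629) = -2453081*(-1042471) = 2557265803151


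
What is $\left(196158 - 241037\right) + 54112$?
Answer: $9233$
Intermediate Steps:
$\left(196158 - 241037\right) + 54112 = -44879 + 54112 = 9233$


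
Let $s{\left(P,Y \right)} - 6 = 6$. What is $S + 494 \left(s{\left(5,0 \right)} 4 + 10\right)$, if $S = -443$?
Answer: $28209$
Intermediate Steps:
$s{\left(P,Y \right)} = 12$ ($s{\left(P,Y \right)} = 6 + 6 = 12$)
$S + 494 \left(s{\left(5,0 \right)} 4 + 10\right) = -443 + 494 \left(12 \cdot 4 + 10\right) = -443 + 494 \left(48 + 10\right) = -443 + 494 \cdot 58 = -443 + 28652 = 28209$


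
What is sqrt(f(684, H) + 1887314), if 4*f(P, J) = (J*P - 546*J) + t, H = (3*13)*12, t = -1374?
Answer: sqrt(7612466)/2 ≈ 1379.5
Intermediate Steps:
H = 468 (H = 39*12 = 468)
f(P, J) = -687/2 - 273*J/2 + J*P/4 (f(P, J) = ((J*P - 546*J) - 1374)/4 = ((-546*J + J*P) - 1374)/4 = (-1374 - 546*J + J*P)/4 = -687/2 - 273*J/2 + J*P/4)
sqrt(f(684, H) + 1887314) = sqrt((-687/2 - 273/2*468 + (1/4)*468*684) + 1887314) = sqrt((-687/2 - 63882 + 80028) + 1887314) = sqrt(31605/2 + 1887314) = sqrt(3806233/2) = sqrt(7612466)/2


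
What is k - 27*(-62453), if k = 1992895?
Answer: 3679126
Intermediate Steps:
k - 27*(-62453) = 1992895 - 27*(-62453) = 1992895 - 1*(-1686231) = 1992895 + 1686231 = 3679126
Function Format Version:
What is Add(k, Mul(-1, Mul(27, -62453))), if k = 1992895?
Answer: 3679126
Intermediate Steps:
Add(k, Mul(-1, Mul(27, -62453))) = Add(1992895, Mul(-1, Mul(27, -62453))) = Add(1992895, Mul(-1, -1686231)) = Add(1992895, 1686231) = 3679126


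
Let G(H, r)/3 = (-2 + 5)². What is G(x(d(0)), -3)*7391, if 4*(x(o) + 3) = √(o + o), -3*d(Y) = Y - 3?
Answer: 199557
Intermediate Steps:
d(Y) = 1 - Y/3 (d(Y) = -(Y - 3)/3 = -(-3 + Y)/3 = 1 - Y/3)
x(o) = -3 + √2*√o/4 (x(o) = -3 + √(o + o)/4 = -3 + √(2*o)/4 = -3 + (√2*√o)/4 = -3 + √2*√o/4)
G(H, r) = 27 (G(H, r) = 3*(-2 + 5)² = 3*3² = 3*9 = 27)
G(x(d(0)), -3)*7391 = 27*7391 = 199557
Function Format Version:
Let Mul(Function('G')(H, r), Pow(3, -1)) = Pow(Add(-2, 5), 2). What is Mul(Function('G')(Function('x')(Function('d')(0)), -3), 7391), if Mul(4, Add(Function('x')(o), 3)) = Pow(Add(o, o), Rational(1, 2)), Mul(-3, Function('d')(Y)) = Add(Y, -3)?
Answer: 199557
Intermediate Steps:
Function('d')(Y) = Add(1, Mul(Rational(-1, 3), Y)) (Function('d')(Y) = Mul(Rational(-1, 3), Add(Y, -3)) = Mul(Rational(-1, 3), Add(-3, Y)) = Add(1, Mul(Rational(-1, 3), Y)))
Function('x')(o) = Add(-3, Mul(Rational(1, 4), Pow(2, Rational(1, 2)), Pow(o, Rational(1, 2)))) (Function('x')(o) = Add(-3, Mul(Rational(1, 4), Pow(Add(o, o), Rational(1, 2)))) = Add(-3, Mul(Rational(1, 4), Pow(Mul(2, o), Rational(1, 2)))) = Add(-3, Mul(Rational(1, 4), Mul(Pow(2, Rational(1, 2)), Pow(o, Rational(1, 2))))) = Add(-3, Mul(Rational(1, 4), Pow(2, Rational(1, 2)), Pow(o, Rational(1, 2)))))
Function('G')(H, r) = 27 (Function('G')(H, r) = Mul(3, Pow(Add(-2, 5), 2)) = Mul(3, Pow(3, 2)) = Mul(3, 9) = 27)
Mul(Function('G')(Function('x')(Function('d')(0)), -3), 7391) = Mul(27, 7391) = 199557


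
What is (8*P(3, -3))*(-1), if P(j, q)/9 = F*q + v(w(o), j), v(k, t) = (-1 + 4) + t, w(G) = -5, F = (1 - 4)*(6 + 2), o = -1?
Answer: -5616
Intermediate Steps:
F = -24 (F = -3*8 = -24)
v(k, t) = 3 + t
P(j, q) = 27 - 216*q + 9*j (P(j, q) = 9*(-24*q + (3 + j)) = 9*(3 + j - 24*q) = 27 - 216*q + 9*j)
(8*P(3, -3))*(-1) = (8*(27 - 216*(-3) + 9*3))*(-1) = (8*(27 + 648 + 27))*(-1) = (8*702)*(-1) = 5616*(-1) = -5616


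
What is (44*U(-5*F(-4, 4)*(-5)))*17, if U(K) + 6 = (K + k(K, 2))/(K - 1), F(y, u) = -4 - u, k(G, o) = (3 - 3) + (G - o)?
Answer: -2992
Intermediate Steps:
k(G, o) = G - o (k(G, o) = 0 + (G - o) = G - o)
U(K) = -6 + (-2 + 2*K)/(-1 + K) (U(K) = -6 + (K + (K - 1*2))/(K - 1) = -6 + (K + (K - 2))/(-1 + K) = -6 + (K + (-2 + K))/(-1 + K) = -6 + (-2 + 2*K)/(-1 + K))
(44*U(-5*F(-4, 4)*(-5)))*17 = (44*(-4))*17 = -176*17 = -2992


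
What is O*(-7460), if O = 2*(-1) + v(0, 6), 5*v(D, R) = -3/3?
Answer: 16412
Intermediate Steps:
v(D, R) = -1/5 (v(D, R) = (-3/3)/5 = (-3*1/3)/5 = (1/5)*(-1) = -1/5)
O = -11/5 (O = 2*(-1) - 1/5 = -2 - 1/5 = -11/5 ≈ -2.2000)
O*(-7460) = -11/5*(-7460) = 16412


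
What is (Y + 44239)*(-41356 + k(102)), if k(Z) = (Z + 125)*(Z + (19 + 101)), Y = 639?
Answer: 405607364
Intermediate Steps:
k(Z) = (120 + Z)*(125 + Z) (k(Z) = (125 + Z)*(Z + 120) = (125 + Z)*(120 + Z) = (120 + Z)*(125 + Z))
(Y + 44239)*(-41356 + k(102)) = (639 + 44239)*(-41356 + (15000 + 102² + 245*102)) = 44878*(-41356 + (15000 + 10404 + 24990)) = 44878*(-41356 + 50394) = 44878*9038 = 405607364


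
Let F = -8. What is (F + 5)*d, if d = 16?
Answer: -48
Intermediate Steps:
(F + 5)*d = (-8 + 5)*16 = -3*16 = -48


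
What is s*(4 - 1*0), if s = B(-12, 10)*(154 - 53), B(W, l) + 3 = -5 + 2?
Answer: -2424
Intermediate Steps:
B(W, l) = -6 (B(W, l) = -3 + (-5 + 2) = -3 - 3 = -6)
s = -606 (s = -6*(154 - 53) = -6*101 = -606)
s*(4 - 1*0) = -606*(4 - 1*0) = -606*(4 + 0) = -606*4 = -2424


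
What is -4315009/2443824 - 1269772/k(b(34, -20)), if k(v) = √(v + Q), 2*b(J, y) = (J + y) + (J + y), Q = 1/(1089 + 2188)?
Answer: -4315009/2443824 - 1269772*√150345483/45879 ≈ -3.3936e+5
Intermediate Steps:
Q = 1/3277 ≈ 0.00030516
b(J, y) = J + y (b(J, y) = ((J + y) + (J + y))/2 = (2*J + 2*y)/2 = J + y)
k(v) = √(1/3277 + v) (k(v) = √(v + 1/3277) = √(1/3277 + v))
-4315009/2443824 - 1269772/k(b(34, -20)) = -4315009/2443824 - 1269772*3277/√(3277 + 10738729*(34 - 20)) = -4315009*1/2443824 - 1269772*3277/√(3277 + 10738729*14) = -4315009/2443824 - 1269772*3277/√(3277 + 150342206) = -4315009/2443824 - 1269772*√150345483/45879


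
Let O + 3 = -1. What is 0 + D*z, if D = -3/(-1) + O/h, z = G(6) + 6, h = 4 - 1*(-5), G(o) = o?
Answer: 92/3 ≈ 30.667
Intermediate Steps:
h = 9 (h = 4 + 5 = 9)
O = -4 (O = -3 - 1 = -4)
z = 12 (z = 6 + 6 = 12)
D = 23/9 (D = -3/(-1) - 4/9 = -3*(-1) - 4*⅑ = 3 - 4/9 = 23/9 ≈ 2.5556)
0 + D*z = 0 + (23/9)*12 = 0 + 92/3 = 92/3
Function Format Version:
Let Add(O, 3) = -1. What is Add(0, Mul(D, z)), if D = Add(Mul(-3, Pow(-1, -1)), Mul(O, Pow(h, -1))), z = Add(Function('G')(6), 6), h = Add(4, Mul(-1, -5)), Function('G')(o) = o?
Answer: Rational(92, 3) ≈ 30.667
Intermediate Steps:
h = 9 (h = Add(4, 5) = 9)
O = -4 (O = Add(-3, -1) = -4)
z = 12 (z = Add(6, 6) = 12)
D = Rational(23, 9) (D = Add(Mul(-3, Pow(-1, -1)), Mul(-4, Pow(9, -1))) = Add(Mul(-3, -1), Mul(-4, Rational(1, 9))) = Add(3, Rational(-4, 9)) = Rational(23, 9) ≈ 2.5556)
Add(0, Mul(D, z)) = Add(0, Mul(Rational(23, 9), 12)) = Add(0, Rational(92, 3)) = Rational(92, 3)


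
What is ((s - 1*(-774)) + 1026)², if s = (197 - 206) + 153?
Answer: 3779136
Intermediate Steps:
s = 144 (s = -9 + 153 = 144)
((s - 1*(-774)) + 1026)² = ((144 - 1*(-774)) + 1026)² = ((144 + 774) + 1026)² = (918 + 1026)² = 1944² = 3779136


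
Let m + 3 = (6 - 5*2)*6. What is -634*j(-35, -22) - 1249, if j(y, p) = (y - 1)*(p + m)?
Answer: -1119625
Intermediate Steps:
m = -27 (m = -3 + (6 - 5*2)*6 = -3 + (6 - 10)*6 = -3 - 4*6 = -3 - 24 = -27)
j(y, p) = (-1 + y)*(-27 + p) (j(y, p) = (y - 1)*(p - 27) = (-1 + y)*(-27 + p))
-634*j(-35, -22) - 1249 = -634*(27 - 1*(-22) - 27*(-35) - 22*(-35)) - 1249 = -634*(27 + 22 + 945 + 770) - 1249 = -634*1764 - 1249 = -1118376 - 1249 = -1119625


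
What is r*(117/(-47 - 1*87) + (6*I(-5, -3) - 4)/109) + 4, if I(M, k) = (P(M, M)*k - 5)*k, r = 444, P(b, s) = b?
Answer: -8275586/7303 ≈ -1133.2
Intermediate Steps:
I(M, k) = k*(-5 + M*k) (I(M, k) = (M*k - 5)*k = (-5 + M*k)*k = k*(-5 + M*k))
r*(117/(-47 - 1*87) + (6*I(-5, -3) - 4)/109) + 4 = 444*(117/(-47 - 1*87) + (6*(-3*(-5 - 5*(-3))) - 4)/109) + 4 = 444*(117/(-47 - 87) + (6*(-3*(-5 + 15)) - 4)*(1/109)) + 4 = 444*(117/(-134) + (6*(-3*10) - 4)*(1/109)) + 4 = 444*(117*(-1/134) + (6*(-30) - 4)*(1/109)) + 4 = 444*(-117/134 + (-180 - 4)*(1/109)) + 4 = 444*(-117/134 - 184*1/109) + 4 = 444*(-117/134 - 184/109) + 4 = 444*(-37409/14606) + 4 = -8304798/7303 + 4 = -8275586/7303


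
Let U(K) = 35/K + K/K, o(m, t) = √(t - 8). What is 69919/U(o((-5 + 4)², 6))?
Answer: 69919*√2/(√2 - 35*I) ≈ 113.97 + 2820.6*I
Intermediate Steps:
o(m, t) = √(-8 + t)
U(K) = 1 + 35/K (U(K) = 35/K + 1 = 1 + 35/K)
69919/U(o((-5 + 4)², 6)) = 69919/(((35 + √(-8 + 6))/(√(-8 + 6)))) = 69919/(((35 + √(-2))/(√(-2)))) = 69919/(((35 + I*√2)/((I*√2)))) = 69919/(((-I*√2/2)*(35 + I*√2))) = 69919/((-I*√2*(35 + I*√2)/2)) = 69919*(I*√2/(35 + I*√2)) = 69919*I*√2/(35 + I*√2)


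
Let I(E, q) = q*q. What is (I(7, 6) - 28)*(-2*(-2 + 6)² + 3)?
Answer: -232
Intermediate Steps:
I(E, q) = q²
(I(7, 6) - 28)*(-2*(-2 + 6)² + 3) = (6² - 28)*(-2*(-2 + 6)² + 3) = (36 - 28)*(-2*4² + 3) = 8*(-2*16 + 3) = 8*(-32 + 3) = 8*(-29) = -232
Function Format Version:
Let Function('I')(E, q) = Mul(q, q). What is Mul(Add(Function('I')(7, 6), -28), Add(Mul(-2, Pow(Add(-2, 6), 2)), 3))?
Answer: -232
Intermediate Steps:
Function('I')(E, q) = Pow(q, 2)
Mul(Add(Function('I')(7, 6), -28), Add(Mul(-2, Pow(Add(-2, 6), 2)), 3)) = Mul(Add(Pow(6, 2), -28), Add(Mul(-2, Pow(Add(-2, 6), 2)), 3)) = Mul(Add(36, -28), Add(Mul(-2, Pow(4, 2)), 3)) = Mul(8, Add(Mul(-2, 16), 3)) = Mul(8, Add(-32, 3)) = Mul(8, -29) = -232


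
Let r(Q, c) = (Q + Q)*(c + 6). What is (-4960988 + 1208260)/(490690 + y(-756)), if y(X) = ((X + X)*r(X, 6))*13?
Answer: -1876364/178564577 ≈ -0.010508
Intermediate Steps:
r(Q, c) = 2*Q*(6 + c) (r(Q, c) = (2*Q)*(6 + c) = 2*Q*(6 + c))
y(X) = 624*X**2 (y(X) = ((X + X)*(2*X*(6 + 6)))*13 = ((2*X)*(2*X*12))*13 = ((2*X)*(24*X))*13 = (48*X**2)*13 = 624*X**2)
(-4960988 + 1208260)/(490690 + y(-756)) = (-4960988 + 1208260)/(490690 + 624*(-756)**2) = -3752728/(490690 + 624*571536) = -3752728/(490690 + 356638464) = -3752728/357129154 = -3752728*1/357129154 = -1876364/178564577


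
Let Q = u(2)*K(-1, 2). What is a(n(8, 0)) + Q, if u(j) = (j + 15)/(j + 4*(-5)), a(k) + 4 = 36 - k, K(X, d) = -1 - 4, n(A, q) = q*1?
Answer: 661/18 ≈ 36.722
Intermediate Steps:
n(A, q) = q
K(X, d) = -5
a(k) = 32 - k (a(k) = -4 + (36 - k) = 32 - k)
u(j) = (15 + j)/(-20 + j) (u(j) = (15 + j)/(j - 20) = (15 + j)/(-20 + j))
Q = 85/18 (Q = ((15 + 2)/(-20 + 2))*(-5) = (17/(-18))*(-5) = -1/18*17*(-5) = -17/18*(-5) = 85/18 ≈ 4.7222)
a(n(8, 0)) + Q = (32 - 1*0) + 85/18 = (32 + 0) + 85/18 = 32 + 85/18 = 661/18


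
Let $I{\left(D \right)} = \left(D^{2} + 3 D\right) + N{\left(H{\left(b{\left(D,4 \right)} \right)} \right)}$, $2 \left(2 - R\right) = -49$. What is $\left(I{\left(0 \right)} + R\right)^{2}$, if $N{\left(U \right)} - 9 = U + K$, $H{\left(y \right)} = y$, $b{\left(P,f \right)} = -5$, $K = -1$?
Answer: $\frac{3481}{4} \approx 870.25$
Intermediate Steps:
$R = \frac{53}{2}$ ($R = 2 - - \frac{49}{2} = 2 + \frac{49}{2} = \frac{53}{2} \approx 26.5$)
$N{\left(U \right)} = 8 + U$ ($N{\left(U \right)} = 9 + \left(U - 1\right) = 9 + \left(-1 + U\right) = 8 + U$)
$I{\left(D \right)} = 3 + D^{2} + 3 D$ ($I{\left(D \right)} = \left(D^{2} + 3 D\right) + \left(8 - 5\right) = \left(D^{2} + 3 D\right) + 3 = 3 + D^{2} + 3 D$)
$\left(I{\left(0 \right)} + R\right)^{2} = \left(\left(3 + 0^{2} + 3 \cdot 0\right) + \frac{53}{2}\right)^{2} = \left(\left(3 + 0 + 0\right) + \frac{53}{2}\right)^{2} = \left(3 + \frac{53}{2}\right)^{2} = \left(\frac{59}{2}\right)^{2} = \frac{3481}{4}$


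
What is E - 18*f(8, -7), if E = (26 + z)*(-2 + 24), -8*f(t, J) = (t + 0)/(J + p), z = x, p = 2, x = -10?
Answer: 1742/5 ≈ 348.40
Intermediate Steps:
z = -10
f(t, J) = -t/(8*(2 + J)) (f(t, J) = -(t + 0)/(8*(J + 2)) = -t/(8*(2 + J)))
E = 352 (E = (26 - 10)*(-2 + 24) = 16*22 = 352)
E - 18*f(8, -7) = 352 - (-18)*8/(16 + 8*(-7)) = 352 - (-18)*8/(16 - 56) = 352 - (-18)*8/(-40) = 352 - (-18)*8*(-1)/40 = 352 - 18*1/5 = 352 - 18/5 = 1742/5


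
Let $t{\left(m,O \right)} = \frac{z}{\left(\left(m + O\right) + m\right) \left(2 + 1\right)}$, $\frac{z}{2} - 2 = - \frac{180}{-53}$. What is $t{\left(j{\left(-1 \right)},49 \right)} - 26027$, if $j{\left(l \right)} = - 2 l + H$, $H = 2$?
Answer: $- \frac{235882129}{9063} \approx -26027.0$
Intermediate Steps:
$z = \frac{572}{53}$ ($z = 4 + 2 \left(- \frac{180}{-53}\right) = 4 + 2 \left(\left(-180\right) \left(- \frac{1}{53}\right)\right) = 4 + 2 \cdot \frac{180}{53} = 4 + \frac{360}{53} = \frac{572}{53} \approx 10.792$)
$j{\left(l \right)} = 2 - 2 l$ ($j{\left(l \right)} = - 2 l + 2 = 2 - 2 l$)
$t{\left(m,O \right)} = \frac{572}{53 \left(3 O + 6 m\right)}$ ($t{\left(m,O \right)} = \frac{572}{53 \left(\left(m + O\right) + m\right) \left(2 + 1\right)} = \frac{572}{53 \left(\left(O + m\right) + m\right) 3} = \frac{572}{53 \left(O + 2 m\right) 3} = \frac{572}{53 \left(3 O + 6 m\right)}$)
$t{\left(j{\left(-1 \right)},49 \right)} - 26027 = \frac{572}{159 \left(49 + 2 \left(2 - -2\right)\right)} - 26027 = \frac{572}{159 \left(49 + 2 \left(2 + 2\right)\right)} - 26027 = \frac{572}{159 \left(49 + 2 \cdot 4\right)} - 26027 = \frac{572}{159 \left(49 + 8\right)} - 26027 = \frac{572}{159 \cdot 57} - 26027 = \frac{572}{159} \cdot \frac{1}{57} - 26027 = \frac{572}{9063} - 26027 = - \frac{235882129}{9063}$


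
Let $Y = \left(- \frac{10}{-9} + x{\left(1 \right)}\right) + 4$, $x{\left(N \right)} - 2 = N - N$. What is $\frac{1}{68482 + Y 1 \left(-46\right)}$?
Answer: $\frac{9}{613394} \approx 1.4672 \cdot 10^{-5}$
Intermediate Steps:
$x{\left(N \right)} = 2$ ($x{\left(N \right)} = 2 + \left(N - N\right) = 2 + 0 = 2$)
$Y = \frac{64}{9}$ ($Y = \left(- \frac{10}{-9} + 2\right) + 4 = \left(\left(-10\right) \left(- \frac{1}{9}\right) + 2\right) + 4 = \left(\frac{10}{9} + 2\right) + 4 = \frac{28}{9} + 4 = \frac{64}{9} \approx 7.1111$)
$\frac{1}{68482 + Y 1 \left(-46\right)} = \frac{1}{68482 + \frac{64}{9} \cdot 1 \left(-46\right)} = \frac{1}{68482 + \frac{64}{9} \left(-46\right)} = \frac{1}{68482 - \frac{2944}{9}} = \frac{1}{\frac{613394}{9}} = \frac{9}{613394}$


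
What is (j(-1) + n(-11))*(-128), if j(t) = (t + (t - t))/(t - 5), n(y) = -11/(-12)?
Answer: -416/3 ≈ -138.67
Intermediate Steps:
n(y) = 11/12 (n(y) = -11*(-1/12) = 11/12)
j(t) = t/(-5 + t) (j(t) = (t + 0)/(-5 + t) = t/(-5 + t))
(j(-1) + n(-11))*(-128) = (-1/(-5 - 1) + 11/12)*(-128) = (-1/(-6) + 11/12)*(-128) = (-1*(-1/6) + 11/12)*(-128) = (1/6 + 11/12)*(-128) = (13/12)*(-128) = -416/3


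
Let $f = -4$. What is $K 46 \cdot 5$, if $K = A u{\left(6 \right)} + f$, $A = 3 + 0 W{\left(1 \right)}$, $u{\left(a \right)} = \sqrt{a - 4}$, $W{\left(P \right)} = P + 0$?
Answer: $-920 + 690 \sqrt{2} \approx 55.807$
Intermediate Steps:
$W{\left(P \right)} = P$
$u{\left(a \right)} = \sqrt{-4 + a}$
$A = 3$ ($A = 3 + 0 \cdot 1 = 3 + 0 = 3$)
$K = -4 + 3 \sqrt{2}$ ($K = 3 \sqrt{-4 + 6} - 4 = 3 \sqrt{2} - 4 = -4 + 3 \sqrt{2} \approx 0.24264$)
$K 46 \cdot 5 = \left(-4 + 3 \sqrt{2}\right) 46 \cdot 5 = \left(-184 + 138 \sqrt{2}\right) 5 = -920 + 690 \sqrt{2}$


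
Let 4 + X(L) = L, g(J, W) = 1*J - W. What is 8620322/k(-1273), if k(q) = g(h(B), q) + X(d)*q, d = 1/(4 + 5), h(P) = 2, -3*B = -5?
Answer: 38791449/28015 ≈ 1384.7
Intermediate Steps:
B = 5/3 (B = -1/3*(-5) = 5/3 ≈ 1.6667)
d = 1/9 ≈ 0.11111
g(J, W) = J - W
X(L) = -4 + L
k(q) = 2 - 44*q/9 (k(q) = (2 - q) + (-4 + 1/9)*q = (2 - q) - 35*q/9 = 2 - 44*q/9)
8620322/k(-1273) = 8620322/(2 - 44/9*(-1273)) = 8620322/(2 + 56012/9) = 8620322/(56030/9) = 8620322*(9/56030) = 38791449/28015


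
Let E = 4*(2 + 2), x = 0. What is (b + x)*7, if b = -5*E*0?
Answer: 0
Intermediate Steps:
E = 16 (E = 4*4 = 16)
b = 0 (b = -5*16*0 = -80*0 = 0)
(b + x)*7 = (0 + 0)*7 = 0*7 = 0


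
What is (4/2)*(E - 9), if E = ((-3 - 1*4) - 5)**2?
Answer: 270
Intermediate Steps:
E = 144 (E = ((-3 - 4) - 5)**2 = (-7 - 5)**2 = (-12)**2 = 144)
(4/2)*(E - 9) = (4/2)*(144 - 9) = (4*(1/2))*135 = 2*135 = 270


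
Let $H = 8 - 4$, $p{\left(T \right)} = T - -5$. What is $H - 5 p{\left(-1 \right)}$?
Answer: $-16$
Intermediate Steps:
$p{\left(T \right)} = 5 + T$ ($p{\left(T \right)} = T + 5 = 5 + T$)
$H = 4$ ($H = 8 - 4 = 4$)
$H - 5 p{\left(-1 \right)} = 4 - 5 \left(5 - 1\right) = 4 - 20 = -16$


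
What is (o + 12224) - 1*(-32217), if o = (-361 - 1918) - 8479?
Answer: 33683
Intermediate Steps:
o = -10758 (o = -2279 - 8479 = -10758)
(o + 12224) - 1*(-32217) = (-10758 + 12224) - 1*(-32217) = 1466 + 32217 = 33683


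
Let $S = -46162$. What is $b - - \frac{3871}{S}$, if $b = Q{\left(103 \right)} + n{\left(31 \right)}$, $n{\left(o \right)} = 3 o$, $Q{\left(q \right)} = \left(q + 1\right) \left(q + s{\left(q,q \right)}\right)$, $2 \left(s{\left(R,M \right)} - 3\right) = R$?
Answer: $\frac{760422755}{46162} \approx 16473.0$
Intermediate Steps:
$s{\left(R,M \right)} = 3 + \frac{R}{2}$
$Q{\left(q \right)} = \left(1 + q\right) \left(3 + \frac{3 q}{2}\right)$ ($Q{\left(q \right)} = \left(q + 1\right) \left(q + \left(3 + \frac{q}{2}\right)\right) = \left(1 + q\right) \left(3 + \frac{3 q}{2}\right)$)
$b = 16473$ ($b = \left(3 + \frac{3 \cdot 103^{2}}{2} + \frac{9}{2} \cdot 103\right) + 3 \cdot 31 = \left(3 + \frac{3}{2} \cdot 10609 + \frac{927}{2}\right) + 93 = \left(3 + \frac{31827}{2} + \frac{927}{2}\right) + 93 = 16380 + 93 = 16473$)
$b - - \frac{3871}{S} = 16473 - - \frac{3871}{-46162} = 16473 - \left(-3871\right) \left(- \frac{1}{46162}\right) = 16473 - \frac{3871}{46162} = \frac{760422755}{46162}$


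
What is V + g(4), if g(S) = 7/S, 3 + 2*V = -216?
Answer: -431/4 ≈ -107.75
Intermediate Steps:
V = -219/2 (V = -3/2 + (½)*(-216) = -3/2 - 108 = -219/2 ≈ -109.50)
V + g(4) = -219/2 + 7/4 = -431/4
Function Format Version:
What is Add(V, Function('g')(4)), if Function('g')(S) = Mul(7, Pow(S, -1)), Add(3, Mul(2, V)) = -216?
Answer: Rational(-431, 4) ≈ -107.75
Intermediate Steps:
V = Rational(-219, 2) (V = Add(Rational(-3, 2), Mul(Rational(1, 2), -216)) = Add(Rational(-3, 2), -108) = Rational(-219, 2) ≈ -109.50)
Add(V, Function('g')(4)) = Add(Rational(-219, 2), Mul(7, Pow(4, -1))) = Add(Rational(-219, 2), Mul(7, Rational(1, 4))) = Add(Rational(-219, 2), Rational(7, 4)) = Rational(-431, 4)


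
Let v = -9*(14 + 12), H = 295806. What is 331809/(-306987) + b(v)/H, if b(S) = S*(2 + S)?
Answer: -4526965711/5044922029 ≈ -0.89733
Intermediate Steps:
v = -234 (v = -9*26 = -234)
331809/(-306987) + b(v)/H = 331809/(-306987) - 234*(2 - 234)/295806 = 331809*(-1/306987) - 234*(-232)*(1/295806) = -110603/102329 + 54288*(1/295806) = -110603/102329 + 9048/49301 = -4526965711/5044922029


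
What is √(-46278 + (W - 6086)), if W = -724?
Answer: 4*I*√3318 ≈ 230.41*I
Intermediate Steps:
√(-46278 + (W - 6086)) = √(-46278 + (-724 - 6086)) = √(-46278 - 6810) = √(-53088) = 4*I*√3318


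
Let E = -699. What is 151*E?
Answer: -105549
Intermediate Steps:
151*E = 151*(-699) = -105549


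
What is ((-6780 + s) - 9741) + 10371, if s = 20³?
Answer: 1850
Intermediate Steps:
s = 8000
((-6780 + s) - 9741) + 10371 = ((-6780 + 8000) - 9741) + 10371 = (1220 - 9741) + 10371 = -8521 + 10371 = 1850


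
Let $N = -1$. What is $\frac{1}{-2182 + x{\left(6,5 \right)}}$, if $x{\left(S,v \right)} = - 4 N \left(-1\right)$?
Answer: $- \frac{1}{2186} \approx -0.00045746$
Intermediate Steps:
$x{\left(S,v \right)} = -4$ ($x{\left(S,v \right)} = \left(-4\right) \left(-1\right) \left(-1\right) = 4 \left(-1\right) = -4$)
$\frac{1}{-2182 + x{\left(6,5 \right)}} = \frac{1}{-2182 - 4} = \frac{1}{-2186} = - \frac{1}{2186}$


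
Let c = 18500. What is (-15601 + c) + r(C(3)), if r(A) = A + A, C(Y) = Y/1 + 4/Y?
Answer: 8723/3 ≈ 2907.7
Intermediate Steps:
C(Y) = Y + 4/Y (C(Y) = Y*1 + 4/Y = Y + 4/Y)
r(A) = 2*A
(-15601 + c) + r(C(3)) = (-15601 + 18500) + 2*(3 + 4/3) = 2899 + 2*(3 + 4*(⅓)) = 2899 + 2*(3 + 4/3) = 2899 + 2*(13/3) = 2899 + 26/3 = 8723/3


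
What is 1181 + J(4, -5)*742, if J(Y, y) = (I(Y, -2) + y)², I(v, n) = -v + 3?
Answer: 27893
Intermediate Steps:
I(v, n) = 3 - v
J(Y, y) = (3 + y - Y)² (J(Y, y) = ((3 - Y) + y)² = (3 + y - Y)²)
1181 + J(4, -5)*742 = 1181 + (3 - 5 - 1*4)²*742 = 1181 + (3 - 5 - 4)²*742 = 1181 + (-6)²*742 = 1181 + 36*742 = 1181 + 26712 = 27893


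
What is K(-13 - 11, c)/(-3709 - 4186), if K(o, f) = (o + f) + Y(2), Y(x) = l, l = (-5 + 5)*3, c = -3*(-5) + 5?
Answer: 4/7895 ≈ 0.00050665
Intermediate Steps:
c = 20 (c = 15 + 5 = 20)
l = 0 (l = 0*3 = 0)
Y(x) = 0
K(o, f) = f + o (K(o, f) = (o + f) + 0 = (f + o) + 0 = f + o)
K(-13 - 11, c)/(-3709 - 4186) = (20 + (-13 - 11))/(-3709 - 4186) = (20 - 24)/(-7895) = -4*(-1/7895) = 4/7895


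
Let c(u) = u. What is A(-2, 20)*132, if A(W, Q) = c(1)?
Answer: 132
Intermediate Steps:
A(W, Q) = 1
A(-2, 20)*132 = 1*132 = 132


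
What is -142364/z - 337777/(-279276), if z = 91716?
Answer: -731607761/2134506468 ≈ -0.34275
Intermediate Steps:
-142364/z - 337777/(-279276) = -142364/91716 - 337777/(-279276) = -142364*1/91716 - 337777*(-1/279276) = -35591/22929 + 337777/279276 = -731607761/2134506468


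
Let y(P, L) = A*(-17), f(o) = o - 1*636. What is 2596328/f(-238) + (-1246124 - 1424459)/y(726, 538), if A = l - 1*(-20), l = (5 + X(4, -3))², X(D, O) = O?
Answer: 637393859/178296 ≈ 3574.9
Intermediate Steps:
l = 4 (l = (5 - 3)² = 2² = 4)
A = 24 (A = 4 - 1*(-20) = 4 + 20 = 24)
f(o) = -636 + o (f(o) = o - 636 = -636 + o)
y(P, L) = -408 (y(P, L) = 24*(-17) = -408)
2596328/f(-238) + (-1246124 - 1424459)/y(726, 538) = 2596328/(-636 - 238) + (-1246124 - 1424459)/(-408) = 2596328/(-874) - 2670583*(-1/408) = 2596328*(-1/874) + 2670583/408 = -1298164/437 + 2670583/408 = 637393859/178296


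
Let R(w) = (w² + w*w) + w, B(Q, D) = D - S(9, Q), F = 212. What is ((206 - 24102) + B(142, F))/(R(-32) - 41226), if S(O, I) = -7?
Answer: 23677/39210 ≈ 0.60385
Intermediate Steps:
B(Q, D) = 7 + D (B(Q, D) = D - 1*(-7) = D + 7 = 7 + D)
R(w) = w + 2*w² (R(w) = (w² + w²) + w = 2*w² + w = w + 2*w²)
((206 - 24102) + B(142, F))/(R(-32) - 41226) = ((206 - 24102) + (7 + 212))/(-32*(1 + 2*(-32)) - 41226) = (-23896 + 219)/(-32*(1 - 64) - 41226) = -23677/(-32*(-63) - 41226) = -23677/(2016 - 41226) = -23677/(-39210) = -23677*(-1/39210) = 23677/39210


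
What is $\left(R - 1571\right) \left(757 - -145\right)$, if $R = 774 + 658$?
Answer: $-125378$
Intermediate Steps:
$R = 1432$
$\left(R - 1571\right) \left(757 - -145\right) = \left(1432 - 1571\right) \left(757 - -145\right) = - 139 \left(757 + 145\right) = \left(-139\right) 902 = -125378$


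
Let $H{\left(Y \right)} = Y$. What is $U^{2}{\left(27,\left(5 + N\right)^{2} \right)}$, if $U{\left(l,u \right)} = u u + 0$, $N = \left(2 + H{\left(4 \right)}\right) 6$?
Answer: $7984925229121$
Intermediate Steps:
$N = 36$ ($N = \left(2 + 4\right) 6 = 6 \cdot 6 = 36$)
$U{\left(l,u \right)} = u^{2}$ ($U{\left(l,u \right)} = u^{2} + 0 = u^{2}$)
$U^{2}{\left(27,\left(5 + N\right)^{2} \right)} = \left(\left(\left(5 + 36\right)^{2}\right)^{2}\right)^{2} = \left(\left(41^{2}\right)^{2}\right)^{2} = \left(1681^{2}\right)^{2} = 2825761^{2} = 7984925229121$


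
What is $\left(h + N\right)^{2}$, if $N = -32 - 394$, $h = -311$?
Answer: $543169$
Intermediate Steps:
$N = -426$
$\left(h + N\right)^{2} = \left(-311 - 426\right)^{2} = \left(-737\right)^{2} = 543169$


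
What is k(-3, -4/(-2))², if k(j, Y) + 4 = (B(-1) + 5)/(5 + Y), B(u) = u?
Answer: 576/49 ≈ 11.755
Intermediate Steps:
k(j, Y) = -4 + 4/(5 + Y) (k(j, Y) = -4 + (-1 + 5)/(5 + Y) = -4 + 4/(5 + Y))
k(-3, -4/(-2))² = (4*(-4 - (-4)/(-2))/(5 - 4/(-2)))² = (4*(-4 - (-4)*(-1)/2)/(5 - 4*(-½)))² = (4*(-4 - 1*2)/(5 + 2))² = (4*(-4 - 2)/7)² = (4*(⅐)*(-6))² = (-24/7)² = 576/49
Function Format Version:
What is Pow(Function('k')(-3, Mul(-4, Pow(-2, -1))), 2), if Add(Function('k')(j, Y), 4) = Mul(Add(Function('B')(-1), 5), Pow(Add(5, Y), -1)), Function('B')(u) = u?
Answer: Rational(576, 49) ≈ 11.755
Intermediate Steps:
Function('k')(j, Y) = Add(-4, Mul(4, Pow(Add(5, Y), -1))) (Function('k')(j, Y) = Add(-4, Mul(Add(-1, 5), Pow(Add(5, Y), -1))) = Add(-4, Mul(4, Pow(Add(5, Y), -1))))
Pow(Function('k')(-3, Mul(-4, Pow(-2, -1))), 2) = Pow(Mul(4, Pow(Add(5, Mul(-4, Pow(-2, -1))), -1), Add(-4, Mul(-1, Mul(-4, Pow(-2, -1))))), 2) = Pow(Mul(4, Pow(Add(5, Mul(-4, Rational(-1, 2))), -1), Add(-4, Mul(-1, Mul(-4, Rational(-1, 2))))), 2) = Pow(Mul(4, Pow(Add(5, 2), -1), Add(-4, Mul(-1, 2))), 2) = Pow(Mul(4, Pow(7, -1), Add(-4, -2)), 2) = Pow(Mul(4, Rational(1, 7), -6), 2) = Pow(Rational(-24, 7), 2) = Rational(576, 49)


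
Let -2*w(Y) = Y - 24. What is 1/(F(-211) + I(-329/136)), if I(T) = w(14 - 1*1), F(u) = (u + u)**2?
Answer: 2/356179 ≈ 5.6152e-6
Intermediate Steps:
F(u) = 4*u**2 (F(u) = (2*u)**2 = 4*u**2)
w(Y) = 12 - Y/2 (w(Y) = -(Y - 24)/2 = -(-24 + Y)/2 = 12 - Y/2)
I(T) = 11/2 (I(T) = 12 - (14 - 1*1)/2 = 12 - (14 - 1)/2 = 12 - 1/2*13 = 12 - 13/2 = 11/2)
1/(F(-211) + I(-329/136)) = 1/(4*(-211)**2 + 11/2) = 1/(4*44521 + 11/2) = 1/(178084 + 11/2) = 1/(356179/2) = 2/356179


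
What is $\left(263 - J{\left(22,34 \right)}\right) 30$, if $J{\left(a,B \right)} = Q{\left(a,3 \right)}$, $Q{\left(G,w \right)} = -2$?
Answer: $7950$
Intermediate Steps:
$J{\left(a,B \right)} = -2$
$\left(263 - J{\left(22,34 \right)}\right) 30 = \left(263 - -2\right) 30 = \left(263 + 2\right) 30 = 265 \cdot 30 = 7950$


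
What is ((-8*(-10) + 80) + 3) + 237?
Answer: 400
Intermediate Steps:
((-8*(-10) + 80) + 3) + 237 = ((80 + 80) + 3) + 237 = (160 + 3) + 237 = 163 + 237 = 400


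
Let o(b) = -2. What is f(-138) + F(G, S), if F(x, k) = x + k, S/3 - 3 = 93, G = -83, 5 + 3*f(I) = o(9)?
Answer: 608/3 ≈ 202.67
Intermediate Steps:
f(I) = -7/3 (f(I) = -5/3 + (⅓)*(-2) = -5/3 - ⅔ = -7/3)
S = 288 (S = 9 + 3*93 = 9 + 279 = 288)
F(x, k) = k + x
f(-138) + F(G, S) = -7/3 + (288 - 83) = -7/3 + 205 = 608/3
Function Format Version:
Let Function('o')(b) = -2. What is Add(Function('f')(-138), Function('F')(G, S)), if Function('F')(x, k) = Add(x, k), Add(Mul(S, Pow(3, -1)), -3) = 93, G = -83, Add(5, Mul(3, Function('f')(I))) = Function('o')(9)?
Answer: Rational(608, 3) ≈ 202.67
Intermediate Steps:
Function('f')(I) = Rational(-7, 3) (Function('f')(I) = Add(Rational(-5, 3), Mul(Rational(1, 3), -2)) = Add(Rational(-5, 3), Rational(-2, 3)) = Rational(-7, 3))
S = 288 (S = Add(9, Mul(3, 93)) = Add(9, 279) = 288)
Function('F')(x, k) = Add(k, x)
Add(Function('f')(-138), Function('F')(G, S)) = Add(Rational(-7, 3), Add(288, -83)) = Add(Rational(-7, 3), 205) = Rational(608, 3)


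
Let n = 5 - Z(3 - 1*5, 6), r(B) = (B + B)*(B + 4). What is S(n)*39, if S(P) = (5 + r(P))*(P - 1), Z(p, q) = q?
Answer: 78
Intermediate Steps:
r(B) = 2*B*(4 + B) (r(B) = (2*B)*(4 + B) = 2*B*(4 + B))
n = -1 (n = 5 - 1*6 = 5 - 6 = -1)
S(P) = (-1 + P)*(5 + 2*P*(4 + P)) (S(P) = (5 + 2*P*(4 + P))*(P - 1) = (5 + 2*P*(4 + P))*(-1 + P) = (-1 + P)*(5 + 2*P*(4 + P)))
S(n)*39 = (-5 - 3*(-1) + 2*(-1)³ + 6*(-1)²)*39 = (-5 + 3 + 2*(-1) + 6*1)*39 = (-5 + 3 - 2 + 6)*39 = 2*39 = 78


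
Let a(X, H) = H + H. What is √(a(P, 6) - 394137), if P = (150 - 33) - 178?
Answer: 5*I*√15765 ≈ 627.79*I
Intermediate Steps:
P = -61 (P = 117 - 178 = -61)
a(X, H) = 2*H
√(a(P, 6) - 394137) = √(2*6 - 394137) = √(12 - 394137) = √(-394125) = 5*I*√15765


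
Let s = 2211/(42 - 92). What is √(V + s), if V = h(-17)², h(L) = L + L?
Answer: √111178/10 ≈ 33.343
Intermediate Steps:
h(L) = 2*L
V = 1156 (V = (2*(-17))² = (-34)² = 1156)
s = -2211/50 (s = 2211/(-50) = 2211*(-1/50) = -2211/50 ≈ -44.220)
√(V + s) = √(1156 - 2211/50) = √(55589/50) = √111178/10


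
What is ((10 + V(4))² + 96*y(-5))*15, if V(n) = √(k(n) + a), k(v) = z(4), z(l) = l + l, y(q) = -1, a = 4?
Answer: 240 + 600*√3 ≈ 1279.2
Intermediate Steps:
z(l) = 2*l
k(v) = 8 (k(v) = 2*4 = 8)
V(n) = 2*√3 (V(n) = √(8 + 4) = √12 = 2*√3)
((10 + V(4))² + 96*y(-5))*15 = ((10 + 2*√3)² + 96*(-1))*15 = ((10 + 2*√3)² - 96)*15 = (-96 + (10 + 2*√3)²)*15 = -1440 + 15*(10 + 2*√3)²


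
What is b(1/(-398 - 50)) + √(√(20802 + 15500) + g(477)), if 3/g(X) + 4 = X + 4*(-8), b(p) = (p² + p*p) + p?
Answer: -223/100352 + √(3 + 441*√36302)/21 ≈ 13.801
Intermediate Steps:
b(p) = p + 2*p² (b(p) = (p² + p²) + p = 2*p² + p = p + 2*p²)
g(X) = 3/(-36 + X) (g(X) = 3/(-4 + (X + 4*(-8))) = 3/(-4 + (X - 32)) = 3/(-4 + (-32 + X)) = 3/(-36 + X))
b(1/(-398 - 50)) + √(√(20802 + 15500) + g(477)) = (1 + 2/(-398 - 50))/(-398 - 50) + √(√(20802 + 15500) + 3/(-36 + 477)) = (1 + 2/(-448))/(-448) + √(√36302 + 3/441) = -(1 + 2*(-1/448))/448 + √(√36302 + 3*(1/441)) = -(1 - 1/224)/448 + √(√36302 + 1/147) = -1/448*223/224 + √(1/147 + √36302) = -223/100352 + √(1/147 + √36302)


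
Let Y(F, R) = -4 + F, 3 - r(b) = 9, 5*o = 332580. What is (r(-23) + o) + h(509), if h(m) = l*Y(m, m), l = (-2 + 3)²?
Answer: 67015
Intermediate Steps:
o = 66516 (o = (⅕)*332580 = 66516)
l = 1 (l = 1² = 1)
r(b) = -6 (r(b) = 3 - 1*9 = 3 - 9 = -6)
h(m) = -4 + m (h(m) = 1*(-4 + m) = -4 + m)
(r(-23) + o) + h(509) = (-6 + 66516) + (-4 + 509) = 66510 + 505 = 67015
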